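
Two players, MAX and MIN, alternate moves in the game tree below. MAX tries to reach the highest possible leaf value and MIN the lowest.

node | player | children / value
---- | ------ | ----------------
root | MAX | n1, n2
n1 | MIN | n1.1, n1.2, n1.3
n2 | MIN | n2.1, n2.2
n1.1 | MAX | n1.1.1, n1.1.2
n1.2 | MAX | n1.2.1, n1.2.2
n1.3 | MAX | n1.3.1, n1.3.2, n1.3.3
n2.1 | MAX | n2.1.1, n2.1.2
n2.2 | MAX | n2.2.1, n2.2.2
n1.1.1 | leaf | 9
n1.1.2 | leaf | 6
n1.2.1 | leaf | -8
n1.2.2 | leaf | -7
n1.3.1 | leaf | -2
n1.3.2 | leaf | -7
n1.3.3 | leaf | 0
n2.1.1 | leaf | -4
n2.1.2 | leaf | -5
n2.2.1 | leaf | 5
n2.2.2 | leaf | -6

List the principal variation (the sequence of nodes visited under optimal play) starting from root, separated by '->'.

root -> n2 -> n2.1 -> n2.1.1

n1.1 (MAX): max(9, 6) = 9
n1.2 (MAX): max(-8, -7) = -7
n1.3 (MAX): max(-2, -7, 0) = 0
n1 (MIN): min(9, -7, 0) = -7
n2.1 (MAX): max(-4, -5) = -4
n2.2 (MAX): max(5, -6) = 5
n2 (MIN): min(-4, 5) = -4
root (MAX): max(-7, -4) = -4
At root, MAX picks n2 (highest: -4).
At n2, MIN picks n2.1 (lowest: -4).
At n2.1, MAX picks n2.1.1 (highest: -4).
Terminal value -4.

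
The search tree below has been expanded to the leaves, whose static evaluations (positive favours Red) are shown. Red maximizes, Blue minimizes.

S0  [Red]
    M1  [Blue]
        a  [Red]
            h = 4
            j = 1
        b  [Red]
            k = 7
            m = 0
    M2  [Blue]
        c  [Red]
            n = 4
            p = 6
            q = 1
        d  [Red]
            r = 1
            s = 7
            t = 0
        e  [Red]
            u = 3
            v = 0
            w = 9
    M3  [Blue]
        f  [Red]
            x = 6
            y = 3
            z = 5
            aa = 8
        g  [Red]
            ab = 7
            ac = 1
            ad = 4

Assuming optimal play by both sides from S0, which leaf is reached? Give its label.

ab

a (Red): max(4, 1) = 4
b (Red): max(7, 0) = 7
M1 (Blue): min(4, 7) = 4
c (Red): max(4, 6, 1) = 6
d (Red): max(1, 7, 0) = 7
e (Red): max(3, 0, 9) = 9
M2 (Blue): min(6, 7, 9) = 6
f (Red): max(6, 3, 5, 8) = 8
g (Red): max(7, 1, 4) = 7
M3 (Blue): min(8, 7) = 7
S0 (Red): max(4, 6, 7) = 7
At S0, Red picks M3 (highest: 7).
At M3, Blue picks g (lowest: 7).
At g, Red picks ab (highest: 7).
Terminal value 7.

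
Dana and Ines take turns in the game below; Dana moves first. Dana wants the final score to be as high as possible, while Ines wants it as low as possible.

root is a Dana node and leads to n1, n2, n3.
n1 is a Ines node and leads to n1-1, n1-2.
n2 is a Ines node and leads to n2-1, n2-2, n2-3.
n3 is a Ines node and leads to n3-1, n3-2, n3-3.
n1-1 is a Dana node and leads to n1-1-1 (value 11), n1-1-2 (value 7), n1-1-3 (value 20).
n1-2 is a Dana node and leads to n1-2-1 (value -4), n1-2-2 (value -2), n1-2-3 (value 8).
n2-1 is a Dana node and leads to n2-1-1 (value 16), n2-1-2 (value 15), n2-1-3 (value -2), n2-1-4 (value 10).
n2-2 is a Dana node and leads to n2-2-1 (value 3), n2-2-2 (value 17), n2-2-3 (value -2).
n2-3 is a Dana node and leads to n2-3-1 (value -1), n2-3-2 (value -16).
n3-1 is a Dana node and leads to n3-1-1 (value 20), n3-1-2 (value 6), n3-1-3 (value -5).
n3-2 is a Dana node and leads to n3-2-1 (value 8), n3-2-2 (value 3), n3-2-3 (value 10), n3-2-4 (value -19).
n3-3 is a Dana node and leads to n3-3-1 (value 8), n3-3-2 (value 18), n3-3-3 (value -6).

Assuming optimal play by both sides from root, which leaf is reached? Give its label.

n3-2-3

n1-1 (Dana): max(11, 7, 20) = 20
n1-2 (Dana): max(-4, -2, 8) = 8
n1 (Ines): min(20, 8) = 8
n2-1 (Dana): max(16, 15, -2, 10) = 16
n2-2 (Dana): max(3, 17, -2) = 17
n2-3 (Dana): max(-1, -16) = -1
n2 (Ines): min(16, 17, -1) = -1
n3-1 (Dana): max(20, 6, -5) = 20
n3-2 (Dana): max(8, 3, 10, -19) = 10
n3-3 (Dana): max(8, 18, -6) = 18
n3 (Ines): min(20, 10, 18) = 10
root (Dana): max(8, -1, 10) = 10
At root, Dana picks n3 (highest: 10).
At n3, Ines picks n3-2 (lowest: 10).
At n3-2, Dana picks n3-2-3 (highest: 10).
Terminal value 10.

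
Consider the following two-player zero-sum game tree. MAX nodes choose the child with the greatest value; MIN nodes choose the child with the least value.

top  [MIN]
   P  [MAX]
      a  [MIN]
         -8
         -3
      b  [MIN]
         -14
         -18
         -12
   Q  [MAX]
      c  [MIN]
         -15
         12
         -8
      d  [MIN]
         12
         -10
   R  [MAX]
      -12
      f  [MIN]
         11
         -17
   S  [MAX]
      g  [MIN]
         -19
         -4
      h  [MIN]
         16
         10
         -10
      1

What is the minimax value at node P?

a (MIN): min(-8, -3) = -8
b (MIN): min(-14, -18, -12) = -18
P (MAX): max(-8, -18) = -8

-8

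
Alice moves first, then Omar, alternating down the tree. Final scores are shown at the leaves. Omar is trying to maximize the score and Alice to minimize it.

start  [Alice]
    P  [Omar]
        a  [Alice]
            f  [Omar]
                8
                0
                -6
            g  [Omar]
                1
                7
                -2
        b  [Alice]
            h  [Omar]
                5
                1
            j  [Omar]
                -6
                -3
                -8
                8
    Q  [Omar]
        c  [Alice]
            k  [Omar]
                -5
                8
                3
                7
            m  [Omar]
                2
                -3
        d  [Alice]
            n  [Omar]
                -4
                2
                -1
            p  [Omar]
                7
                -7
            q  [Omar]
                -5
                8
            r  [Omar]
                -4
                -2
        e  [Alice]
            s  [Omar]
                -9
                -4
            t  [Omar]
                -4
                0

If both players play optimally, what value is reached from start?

2

f (Omar): max(8, 0, -6) = 8
g (Omar): max(1, 7, -2) = 7
a (Alice): min(8, 7) = 7
h (Omar): max(5, 1) = 5
j (Omar): max(-6, -3, -8, 8) = 8
b (Alice): min(5, 8) = 5
P (Omar): max(7, 5) = 7
k (Omar): max(-5, 8, 3, 7) = 8
m (Omar): max(2, -3) = 2
c (Alice): min(8, 2) = 2
n (Omar): max(-4, 2, -1) = 2
p (Omar): max(7, -7) = 7
q (Omar): max(-5, 8) = 8
r (Omar): max(-4, -2) = -2
d (Alice): min(2, 7, 8, -2) = -2
s (Omar): max(-9, -4) = -4
t (Omar): max(-4, 0) = 0
e (Alice): min(-4, 0) = -4
Q (Omar): max(2, -2, -4) = 2
start (Alice): min(7, 2) = 2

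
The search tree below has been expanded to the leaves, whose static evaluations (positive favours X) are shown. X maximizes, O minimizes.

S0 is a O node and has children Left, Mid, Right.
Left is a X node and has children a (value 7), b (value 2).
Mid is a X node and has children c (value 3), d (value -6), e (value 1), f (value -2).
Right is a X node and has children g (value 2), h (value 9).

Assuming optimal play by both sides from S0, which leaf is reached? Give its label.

Left (X): max(7, 2) = 7
Mid (X): max(3, -6, 1, -2) = 3
Right (X): max(2, 9) = 9
S0 (O): min(7, 3, 9) = 3
At S0, O picks Mid (lowest: 3).
At Mid, X picks c (highest: 3).
Terminal value 3.

c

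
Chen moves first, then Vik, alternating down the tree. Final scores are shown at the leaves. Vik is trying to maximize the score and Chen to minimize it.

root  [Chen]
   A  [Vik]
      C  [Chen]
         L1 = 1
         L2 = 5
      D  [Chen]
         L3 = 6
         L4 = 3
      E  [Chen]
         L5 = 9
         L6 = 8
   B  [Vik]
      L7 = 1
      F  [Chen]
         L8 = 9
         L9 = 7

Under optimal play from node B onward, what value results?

F (Chen): min(9, 7) = 7
B (Vik): max(1, 7) = 7

7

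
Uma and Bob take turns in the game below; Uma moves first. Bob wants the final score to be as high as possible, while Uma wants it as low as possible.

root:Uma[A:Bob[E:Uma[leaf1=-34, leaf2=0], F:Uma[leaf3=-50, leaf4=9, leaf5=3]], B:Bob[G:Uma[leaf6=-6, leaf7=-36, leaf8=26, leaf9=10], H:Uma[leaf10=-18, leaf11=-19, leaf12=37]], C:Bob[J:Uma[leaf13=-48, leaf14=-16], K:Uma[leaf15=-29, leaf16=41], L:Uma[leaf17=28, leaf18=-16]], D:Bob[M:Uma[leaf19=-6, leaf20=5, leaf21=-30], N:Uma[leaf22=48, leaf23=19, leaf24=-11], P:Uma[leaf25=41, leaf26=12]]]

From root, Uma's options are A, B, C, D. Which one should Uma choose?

A

E (Uma): min(-34, 0) = -34
F (Uma): min(-50, 9, 3) = -50
A (Bob): max(-34, -50) = -34
G (Uma): min(-6, -36, 26, 10) = -36
H (Uma): min(-18, -19, 37) = -19
B (Bob): max(-36, -19) = -19
J (Uma): min(-48, -16) = -48
K (Uma): min(-29, 41) = -29
L (Uma): min(28, -16) = -16
C (Bob): max(-48, -29, -16) = -16
M (Uma): min(-6, 5, -30) = -30
N (Uma): min(48, 19, -11) = -11
P (Uma): min(41, 12) = 12
D (Bob): max(-30, -11, 12) = 12
root (Uma): min(-34, -19, -16, 12) = -34
Uma at root wants the lowest of {A=-34, B=-19, C=-16, D=12}, so chooses A.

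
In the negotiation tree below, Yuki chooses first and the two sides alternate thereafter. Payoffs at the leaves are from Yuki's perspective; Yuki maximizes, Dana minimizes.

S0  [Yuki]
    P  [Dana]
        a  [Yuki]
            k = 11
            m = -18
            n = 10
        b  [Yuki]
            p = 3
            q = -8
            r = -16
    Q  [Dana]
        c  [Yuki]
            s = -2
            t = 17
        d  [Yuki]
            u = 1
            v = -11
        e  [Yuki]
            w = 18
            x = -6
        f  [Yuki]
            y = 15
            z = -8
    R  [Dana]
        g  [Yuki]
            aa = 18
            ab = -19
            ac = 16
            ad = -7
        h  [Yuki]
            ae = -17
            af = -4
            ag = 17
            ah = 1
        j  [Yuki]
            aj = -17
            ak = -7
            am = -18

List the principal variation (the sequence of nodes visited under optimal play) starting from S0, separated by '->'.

S0 -> P -> b -> p

a (Yuki): max(11, -18, 10) = 11
b (Yuki): max(3, -8, -16) = 3
P (Dana): min(11, 3) = 3
c (Yuki): max(-2, 17) = 17
d (Yuki): max(1, -11) = 1
e (Yuki): max(18, -6) = 18
f (Yuki): max(15, -8) = 15
Q (Dana): min(17, 1, 18, 15) = 1
g (Yuki): max(18, -19, 16, -7) = 18
h (Yuki): max(-17, -4, 17, 1) = 17
j (Yuki): max(-17, -7, -18) = -7
R (Dana): min(18, 17, -7) = -7
S0 (Yuki): max(3, 1, -7) = 3
At S0, Yuki picks P (highest: 3).
At P, Dana picks b (lowest: 3).
At b, Yuki picks p (highest: 3).
Terminal value 3.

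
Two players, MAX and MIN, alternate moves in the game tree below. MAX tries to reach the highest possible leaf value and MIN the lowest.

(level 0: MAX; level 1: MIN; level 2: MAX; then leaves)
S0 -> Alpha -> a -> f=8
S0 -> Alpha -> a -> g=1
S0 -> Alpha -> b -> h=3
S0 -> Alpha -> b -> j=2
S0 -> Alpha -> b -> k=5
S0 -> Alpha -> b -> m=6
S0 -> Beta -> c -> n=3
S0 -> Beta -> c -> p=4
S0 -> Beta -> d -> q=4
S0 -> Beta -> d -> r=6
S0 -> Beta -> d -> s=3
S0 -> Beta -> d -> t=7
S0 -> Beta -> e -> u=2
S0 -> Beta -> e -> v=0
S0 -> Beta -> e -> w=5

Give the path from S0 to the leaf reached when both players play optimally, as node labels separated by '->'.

a (MAX): max(8, 1) = 8
b (MAX): max(3, 2, 5, 6) = 6
Alpha (MIN): min(8, 6) = 6
c (MAX): max(3, 4) = 4
d (MAX): max(4, 6, 3, 7) = 7
e (MAX): max(2, 0, 5) = 5
Beta (MIN): min(4, 7, 5) = 4
S0 (MAX): max(6, 4) = 6
At S0, MAX picks Alpha (highest: 6).
At Alpha, MIN picks b (lowest: 6).
At b, MAX picks m (highest: 6).
Terminal value 6.

S0 -> Alpha -> b -> m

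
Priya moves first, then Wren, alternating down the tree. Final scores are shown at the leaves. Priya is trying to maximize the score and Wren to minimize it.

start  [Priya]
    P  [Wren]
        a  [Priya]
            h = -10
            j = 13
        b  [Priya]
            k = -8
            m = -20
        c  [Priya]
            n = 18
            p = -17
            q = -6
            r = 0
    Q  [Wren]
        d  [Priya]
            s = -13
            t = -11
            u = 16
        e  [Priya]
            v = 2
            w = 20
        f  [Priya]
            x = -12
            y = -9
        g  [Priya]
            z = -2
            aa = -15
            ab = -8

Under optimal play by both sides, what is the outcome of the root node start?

a (Priya): max(-10, 13) = 13
b (Priya): max(-8, -20) = -8
c (Priya): max(18, -17, -6, 0) = 18
P (Wren): min(13, -8, 18) = -8
d (Priya): max(-13, -11, 16) = 16
e (Priya): max(2, 20) = 20
f (Priya): max(-12, -9) = -9
g (Priya): max(-2, -15, -8) = -2
Q (Wren): min(16, 20, -9, -2) = -9
start (Priya): max(-8, -9) = -8

-8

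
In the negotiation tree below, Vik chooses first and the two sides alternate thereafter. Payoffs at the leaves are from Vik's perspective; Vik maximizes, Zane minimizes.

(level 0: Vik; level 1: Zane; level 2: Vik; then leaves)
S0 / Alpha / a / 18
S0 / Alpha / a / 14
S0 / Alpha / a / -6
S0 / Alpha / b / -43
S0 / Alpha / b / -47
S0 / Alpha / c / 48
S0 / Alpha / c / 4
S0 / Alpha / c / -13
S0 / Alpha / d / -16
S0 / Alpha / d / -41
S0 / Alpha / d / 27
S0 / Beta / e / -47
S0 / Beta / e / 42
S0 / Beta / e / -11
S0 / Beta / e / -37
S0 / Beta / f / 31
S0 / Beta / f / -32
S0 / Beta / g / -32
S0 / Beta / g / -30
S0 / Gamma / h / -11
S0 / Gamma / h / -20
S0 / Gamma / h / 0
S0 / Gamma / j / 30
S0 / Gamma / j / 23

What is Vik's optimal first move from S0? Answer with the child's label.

Gamma

a (Vik): max(18, 14, -6) = 18
b (Vik): max(-43, -47) = -43
c (Vik): max(48, 4, -13) = 48
d (Vik): max(-16, -41, 27) = 27
Alpha (Zane): min(18, -43, 48, 27) = -43
e (Vik): max(-47, 42, -11, -37) = 42
f (Vik): max(31, -32) = 31
g (Vik): max(-32, -30) = -30
Beta (Zane): min(42, 31, -30) = -30
h (Vik): max(-11, -20, 0) = 0
j (Vik): max(30, 23) = 30
Gamma (Zane): min(0, 30) = 0
S0 (Vik): max(-43, -30, 0) = 0
Vik at S0 wants the highest of {Alpha=-43, Beta=-30, Gamma=0}, so chooses Gamma.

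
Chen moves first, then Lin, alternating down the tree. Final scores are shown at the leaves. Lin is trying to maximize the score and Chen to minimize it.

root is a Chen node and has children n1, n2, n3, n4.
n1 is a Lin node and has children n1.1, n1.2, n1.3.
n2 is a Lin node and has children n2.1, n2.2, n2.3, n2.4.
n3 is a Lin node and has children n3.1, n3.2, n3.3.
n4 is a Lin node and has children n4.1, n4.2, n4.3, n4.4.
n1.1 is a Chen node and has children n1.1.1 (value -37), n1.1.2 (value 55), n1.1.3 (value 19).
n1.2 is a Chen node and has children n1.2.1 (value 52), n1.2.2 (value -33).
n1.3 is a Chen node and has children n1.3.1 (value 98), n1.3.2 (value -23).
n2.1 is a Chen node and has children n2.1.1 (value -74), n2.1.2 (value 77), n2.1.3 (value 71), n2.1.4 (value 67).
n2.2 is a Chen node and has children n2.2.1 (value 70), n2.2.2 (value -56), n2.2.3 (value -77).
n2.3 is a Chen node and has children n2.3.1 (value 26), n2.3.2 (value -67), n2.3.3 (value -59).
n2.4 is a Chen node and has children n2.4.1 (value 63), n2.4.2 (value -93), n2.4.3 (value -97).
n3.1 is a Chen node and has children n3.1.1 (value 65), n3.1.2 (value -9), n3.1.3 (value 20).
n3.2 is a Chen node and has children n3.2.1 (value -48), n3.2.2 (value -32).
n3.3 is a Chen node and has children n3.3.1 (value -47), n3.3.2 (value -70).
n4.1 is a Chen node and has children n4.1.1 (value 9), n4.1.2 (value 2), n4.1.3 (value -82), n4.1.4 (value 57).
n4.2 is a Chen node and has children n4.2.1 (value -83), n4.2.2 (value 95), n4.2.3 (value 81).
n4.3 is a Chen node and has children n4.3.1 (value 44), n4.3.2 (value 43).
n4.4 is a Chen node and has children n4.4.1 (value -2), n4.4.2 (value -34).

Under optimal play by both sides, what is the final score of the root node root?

n1.1 (Chen): min(-37, 55, 19) = -37
n1.2 (Chen): min(52, -33) = -33
n1.3 (Chen): min(98, -23) = -23
n1 (Lin): max(-37, -33, -23) = -23
n2.1 (Chen): min(-74, 77, 71, 67) = -74
n2.2 (Chen): min(70, -56, -77) = -77
n2.3 (Chen): min(26, -67, -59) = -67
n2.4 (Chen): min(63, -93, -97) = -97
n2 (Lin): max(-74, -77, -67, -97) = -67
n3.1 (Chen): min(65, -9, 20) = -9
n3.2 (Chen): min(-48, -32) = -48
n3.3 (Chen): min(-47, -70) = -70
n3 (Lin): max(-9, -48, -70) = -9
n4.1 (Chen): min(9, 2, -82, 57) = -82
n4.2 (Chen): min(-83, 95, 81) = -83
n4.3 (Chen): min(44, 43) = 43
n4.4 (Chen): min(-2, -34) = -34
n4 (Lin): max(-82, -83, 43, -34) = 43
root (Chen): min(-23, -67, -9, 43) = -67

-67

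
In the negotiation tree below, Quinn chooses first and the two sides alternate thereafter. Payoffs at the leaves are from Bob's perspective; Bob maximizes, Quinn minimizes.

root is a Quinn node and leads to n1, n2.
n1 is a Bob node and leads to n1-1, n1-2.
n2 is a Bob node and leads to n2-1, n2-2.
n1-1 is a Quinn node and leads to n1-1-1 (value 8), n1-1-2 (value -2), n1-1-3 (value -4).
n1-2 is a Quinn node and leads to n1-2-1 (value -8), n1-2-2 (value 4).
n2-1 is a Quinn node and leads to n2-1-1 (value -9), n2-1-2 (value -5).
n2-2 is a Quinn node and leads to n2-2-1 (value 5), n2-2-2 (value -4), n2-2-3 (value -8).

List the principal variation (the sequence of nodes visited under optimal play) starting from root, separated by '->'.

root -> n2 -> n2-2 -> n2-2-3

n1-1 (Quinn): min(8, -2, -4) = -4
n1-2 (Quinn): min(-8, 4) = -8
n1 (Bob): max(-4, -8) = -4
n2-1 (Quinn): min(-9, -5) = -9
n2-2 (Quinn): min(5, -4, -8) = -8
n2 (Bob): max(-9, -8) = -8
root (Quinn): min(-4, -8) = -8
At root, Quinn picks n2 (lowest: -8).
At n2, Bob picks n2-2 (highest: -8).
At n2-2, Quinn picks n2-2-3 (lowest: -8).
Terminal value -8.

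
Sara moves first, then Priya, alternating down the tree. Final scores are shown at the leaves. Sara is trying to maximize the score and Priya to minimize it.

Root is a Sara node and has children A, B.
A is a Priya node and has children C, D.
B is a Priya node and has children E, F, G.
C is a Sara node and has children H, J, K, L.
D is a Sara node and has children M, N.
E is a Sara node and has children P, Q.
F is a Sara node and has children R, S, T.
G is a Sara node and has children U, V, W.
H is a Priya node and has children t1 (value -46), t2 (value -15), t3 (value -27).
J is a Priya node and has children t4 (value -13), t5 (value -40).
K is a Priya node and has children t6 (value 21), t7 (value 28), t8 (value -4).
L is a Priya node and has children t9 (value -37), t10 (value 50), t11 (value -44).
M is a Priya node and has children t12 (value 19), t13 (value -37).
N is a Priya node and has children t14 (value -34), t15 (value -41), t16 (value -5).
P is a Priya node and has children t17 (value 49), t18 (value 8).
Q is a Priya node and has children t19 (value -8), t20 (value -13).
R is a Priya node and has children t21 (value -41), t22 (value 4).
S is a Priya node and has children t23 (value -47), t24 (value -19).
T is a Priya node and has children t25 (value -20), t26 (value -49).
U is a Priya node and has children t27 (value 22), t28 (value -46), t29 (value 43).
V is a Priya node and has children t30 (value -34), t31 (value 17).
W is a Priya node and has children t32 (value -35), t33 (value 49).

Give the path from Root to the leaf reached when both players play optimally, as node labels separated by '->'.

Root -> A -> D -> M -> t13

H (Priya): min(-46, -15, -27) = -46
J (Priya): min(-13, -40) = -40
K (Priya): min(21, 28, -4) = -4
L (Priya): min(-37, 50, -44) = -44
C (Sara): max(-46, -40, -4, -44) = -4
M (Priya): min(19, -37) = -37
N (Priya): min(-34, -41, -5) = -41
D (Sara): max(-37, -41) = -37
A (Priya): min(-4, -37) = -37
P (Priya): min(49, 8) = 8
Q (Priya): min(-8, -13) = -13
E (Sara): max(8, -13) = 8
R (Priya): min(-41, 4) = -41
S (Priya): min(-47, -19) = -47
T (Priya): min(-20, -49) = -49
F (Sara): max(-41, -47, -49) = -41
U (Priya): min(22, -46, 43) = -46
V (Priya): min(-34, 17) = -34
W (Priya): min(-35, 49) = -35
G (Sara): max(-46, -34, -35) = -34
B (Priya): min(8, -41, -34) = -41
Root (Sara): max(-37, -41) = -37
At Root, Sara picks A (highest: -37).
At A, Priya picks D (lowest: -37).
At D, Sara picks M (highest: -37).
At M, Priya picks t13 (lowest: -37).
Terminal value -37.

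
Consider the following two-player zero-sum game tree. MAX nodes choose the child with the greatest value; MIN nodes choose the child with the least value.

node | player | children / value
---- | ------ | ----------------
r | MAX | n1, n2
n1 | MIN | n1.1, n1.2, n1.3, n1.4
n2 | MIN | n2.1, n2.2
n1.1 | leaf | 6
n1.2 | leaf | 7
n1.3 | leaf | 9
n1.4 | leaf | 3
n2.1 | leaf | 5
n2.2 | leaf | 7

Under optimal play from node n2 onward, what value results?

n2 (MIN): min(5, 7) = 5

5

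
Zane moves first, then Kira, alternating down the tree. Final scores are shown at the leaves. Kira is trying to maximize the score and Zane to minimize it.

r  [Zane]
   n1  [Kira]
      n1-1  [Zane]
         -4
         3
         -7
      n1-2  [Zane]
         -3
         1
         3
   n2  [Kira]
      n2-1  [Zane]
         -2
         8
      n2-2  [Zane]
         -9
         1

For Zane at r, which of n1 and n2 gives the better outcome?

n1

n1-1 (Zane): min(-4, 3, -7) = -7
n1-2 (Zane): min(-3, 1, 3) = -3
n1 (Kira): max(-7, -3) = -3
n2-1 (Zane): min(-2, 8) = -2
n2-2 (Zane): min(-9, 1) = -9
n2 (Kira): max(-2, -9) = -2
Zane prefers the lower value; n1=-3, n2=-2. n1 is better since -3 < -2.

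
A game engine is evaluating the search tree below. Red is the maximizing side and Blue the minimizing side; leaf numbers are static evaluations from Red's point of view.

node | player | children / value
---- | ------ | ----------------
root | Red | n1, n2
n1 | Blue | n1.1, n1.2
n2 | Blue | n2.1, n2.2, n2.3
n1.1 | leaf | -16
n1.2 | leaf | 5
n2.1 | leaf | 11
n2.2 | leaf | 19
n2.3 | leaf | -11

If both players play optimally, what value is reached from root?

-11

n1 (Blue): min(-16, 5) = -16
n2 (Blue): min(11, 19, -11) = -11
root (Red): max(-16, -11) = -11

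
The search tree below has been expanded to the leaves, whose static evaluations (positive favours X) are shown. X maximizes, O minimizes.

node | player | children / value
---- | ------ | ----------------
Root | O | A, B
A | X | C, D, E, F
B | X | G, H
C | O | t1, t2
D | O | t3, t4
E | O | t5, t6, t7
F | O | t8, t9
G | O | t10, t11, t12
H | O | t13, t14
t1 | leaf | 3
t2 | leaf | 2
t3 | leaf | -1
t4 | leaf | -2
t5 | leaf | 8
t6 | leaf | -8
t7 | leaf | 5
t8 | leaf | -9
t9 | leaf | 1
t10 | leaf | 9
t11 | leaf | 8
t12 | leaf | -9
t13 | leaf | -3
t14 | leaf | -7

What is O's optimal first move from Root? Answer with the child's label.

B

C (O): min(3, 2) = 2
D (O): min(-1, -2) = -2
E (O): min(8, -8, 5) = -8
F (O): min(-9, 1) = -9
A (X): max(2, -2, -8, -9) = 2
G (O): min(9, 8, -9) = -9
H (O): min(-3, -7) = -7
B (X): max(-9, -7) = -7
Root (O): min(2, -7) = -7
O at Root wants the lowest of {A=2, B=-7}, so chooses B.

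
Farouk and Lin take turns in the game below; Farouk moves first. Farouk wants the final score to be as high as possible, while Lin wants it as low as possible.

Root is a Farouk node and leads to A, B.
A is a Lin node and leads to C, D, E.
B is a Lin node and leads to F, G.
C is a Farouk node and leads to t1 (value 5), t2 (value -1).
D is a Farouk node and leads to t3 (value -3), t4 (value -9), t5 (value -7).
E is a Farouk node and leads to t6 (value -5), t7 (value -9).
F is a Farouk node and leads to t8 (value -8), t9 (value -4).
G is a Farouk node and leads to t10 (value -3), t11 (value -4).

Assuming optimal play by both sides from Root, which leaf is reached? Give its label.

t9

C (Farouk): max(5, -1) = 5
D (Farouk): max(-3, -9, -7) = -3
E (Farouk): max(-5, -9) = -5
A (Lin): min(5, -3, -5) = -5
F (Farouk): max(-8, -4) = -4
G (Farouk): max(-3, -4) = -3
B (Lin): min(-4, -3) = -4
Root (Farouk): max(-5, -4) = -4
At Root, Farouk picks B (highest: -4).
At B, Lin picks F (lowest: -4).
At F, Farouk picks t9 (highest: -4).
Terminal value -4.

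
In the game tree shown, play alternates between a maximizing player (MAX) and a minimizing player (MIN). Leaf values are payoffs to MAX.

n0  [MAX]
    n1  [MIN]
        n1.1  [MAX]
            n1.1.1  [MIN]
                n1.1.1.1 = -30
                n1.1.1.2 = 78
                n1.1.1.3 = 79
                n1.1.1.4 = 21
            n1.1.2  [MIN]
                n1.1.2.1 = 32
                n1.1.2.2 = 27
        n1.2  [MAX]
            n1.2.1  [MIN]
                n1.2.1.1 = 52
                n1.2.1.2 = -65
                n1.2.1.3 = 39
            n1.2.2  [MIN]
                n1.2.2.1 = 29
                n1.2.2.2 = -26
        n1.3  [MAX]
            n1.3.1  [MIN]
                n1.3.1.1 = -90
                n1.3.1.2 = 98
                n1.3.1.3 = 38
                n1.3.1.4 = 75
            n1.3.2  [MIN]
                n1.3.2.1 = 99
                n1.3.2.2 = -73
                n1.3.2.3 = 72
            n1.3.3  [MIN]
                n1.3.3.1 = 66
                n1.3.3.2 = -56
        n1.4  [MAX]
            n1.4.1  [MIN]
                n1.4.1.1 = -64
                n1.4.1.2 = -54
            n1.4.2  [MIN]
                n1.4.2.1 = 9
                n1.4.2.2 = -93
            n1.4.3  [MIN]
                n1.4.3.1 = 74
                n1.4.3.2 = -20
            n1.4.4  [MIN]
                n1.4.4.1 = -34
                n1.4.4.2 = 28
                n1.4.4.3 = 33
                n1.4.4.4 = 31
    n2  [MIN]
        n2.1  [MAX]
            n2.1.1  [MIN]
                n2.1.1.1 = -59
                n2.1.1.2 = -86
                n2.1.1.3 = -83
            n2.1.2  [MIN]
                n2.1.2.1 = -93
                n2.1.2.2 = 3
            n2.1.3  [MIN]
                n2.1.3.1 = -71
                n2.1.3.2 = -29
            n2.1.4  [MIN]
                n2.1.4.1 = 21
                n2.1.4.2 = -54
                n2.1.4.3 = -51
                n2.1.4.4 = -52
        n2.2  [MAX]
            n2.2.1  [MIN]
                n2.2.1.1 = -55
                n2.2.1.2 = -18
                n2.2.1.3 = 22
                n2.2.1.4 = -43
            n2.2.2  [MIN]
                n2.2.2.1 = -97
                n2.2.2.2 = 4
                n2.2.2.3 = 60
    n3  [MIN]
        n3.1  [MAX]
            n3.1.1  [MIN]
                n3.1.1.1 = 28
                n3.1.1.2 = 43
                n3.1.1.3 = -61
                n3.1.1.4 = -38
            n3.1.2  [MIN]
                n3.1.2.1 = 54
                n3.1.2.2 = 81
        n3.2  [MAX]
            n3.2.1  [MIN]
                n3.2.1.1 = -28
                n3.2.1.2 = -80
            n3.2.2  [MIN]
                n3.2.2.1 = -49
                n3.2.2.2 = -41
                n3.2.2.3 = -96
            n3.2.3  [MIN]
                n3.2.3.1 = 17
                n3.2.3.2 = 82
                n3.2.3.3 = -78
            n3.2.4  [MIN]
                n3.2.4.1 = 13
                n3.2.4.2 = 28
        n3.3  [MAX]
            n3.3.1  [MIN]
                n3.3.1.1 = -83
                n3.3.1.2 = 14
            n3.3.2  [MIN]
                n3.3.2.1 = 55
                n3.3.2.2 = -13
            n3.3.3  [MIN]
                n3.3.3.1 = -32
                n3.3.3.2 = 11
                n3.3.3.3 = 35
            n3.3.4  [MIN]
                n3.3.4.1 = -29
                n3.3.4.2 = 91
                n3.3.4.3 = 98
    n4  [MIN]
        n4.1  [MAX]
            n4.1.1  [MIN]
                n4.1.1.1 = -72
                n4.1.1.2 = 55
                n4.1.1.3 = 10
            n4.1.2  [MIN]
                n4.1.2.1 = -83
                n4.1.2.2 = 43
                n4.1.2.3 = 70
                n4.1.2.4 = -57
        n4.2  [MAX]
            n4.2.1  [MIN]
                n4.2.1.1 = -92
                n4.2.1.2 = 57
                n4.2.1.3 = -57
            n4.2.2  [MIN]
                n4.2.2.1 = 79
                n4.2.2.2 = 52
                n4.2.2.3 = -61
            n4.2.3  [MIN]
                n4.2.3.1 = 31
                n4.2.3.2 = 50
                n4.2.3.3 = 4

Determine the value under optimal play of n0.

n1.1.1 (MIN): min(-30, 78, 79, 21) = -30
n1.1.2 (MIN): min(32, 27) = 27
n1.1 (MAX): max(-30, 27) = 27
n1.2.1 (MIN): min(52, -65, 39) = -65
n1.2.2 (MIN): min(29, -26) = -26
n1.2 (MAX): max(-65, -26) = -26
n1.3.1 (MIN): min(-90, 98, 38, 75) = -90
n1.3.2 (MIN): min(99, -73, 72) = -73
n1.3.3 (MIN): min(66, -56) = -56
n1.3 (MAX): max(-90, -73, -56) = -56
n1.4.1 (MIN): min(-64, -54) = -64
n1.4.2 (MIN): min(9, -93) = -93
n1.4.3 (MIN): min(74, -20) = -20
n1.4.4 (MIN): min(-34, 28, 33, 31) = -34
n1.4 (MAX): max(-64, -93, -20, -34) = -20
n1 (MIN): min(27, -26, -56, -20) = -56
n2.1.1 (MIN): min(-59, -86, -83) = -86
n2.1.2 (MIN): min(-93, 3) = -93
n2.1.3 (MIN): min(-71, -29) = -71
n2.1.4 (MIN): min(21, -54, -51, -52) = -54
n2.1 (MAX): max(-86, -93, -71, -54) = -54
n2.2.1 (MIN): min(-55, -18, 22, -43) = -55
n2.2.2 (MIN): min(-97, 4, 60) = -97
n2.2 (MAX): max(-55, -97) = -55
n2 (MIN): min(-54, -55) = -55
n3.1.1 (MIN): min(28, 43, -61, -38) = -61
n3.1.2 (MIN): min(54, 81) = 54
n3.1 (MAX): max(-61, 54) = 54
n3.2.1 (MIN): min(-28, -80) = -80
n3.2.2 (MIN): min(-49, -41, -96) = -96
n3.2.3 (MIN): min(17, 82, -78) = -78
n3.2.4 (MIN): min(13, 28) = 13
n3.2 (MAX): max(-80, -96, -78, 13) = 13
n3.3.1 (MIN): min(-83, 14) = -83
n3.3.2 (MIN): min(55, -13) = -13
n3.3.3 (MIN): min(-32, 11, 35) = -32
n3.3.4 (MIN): min(-29, 91, 98) = -29
n3.3 (MAX): max(-83, -13, -32, -29) = -13
n3 (MIN): min(54, 13, -13) = -13
n4.1.1 (MIN): min(-72, 55, 10) = -72
n4.1.2 (MIN): min(-83, 43, 70, -57) = -83
n4.1 (MAX): max(-72, -83) = -72
n4.2.1 (MIN): min(-92, 57, -57) = -92
n4.2.2 (MIN): min(79, 52, -61) = -61
n4.2.3 (MIN): min(31, 50, 4) = 4
n4.2 (MAX): max(-92, -61, 4) = 4
n4 (MIN): min(-72, 4) = -72
n0 (MAX): max(-56, -55, -13, -72) = -13

-13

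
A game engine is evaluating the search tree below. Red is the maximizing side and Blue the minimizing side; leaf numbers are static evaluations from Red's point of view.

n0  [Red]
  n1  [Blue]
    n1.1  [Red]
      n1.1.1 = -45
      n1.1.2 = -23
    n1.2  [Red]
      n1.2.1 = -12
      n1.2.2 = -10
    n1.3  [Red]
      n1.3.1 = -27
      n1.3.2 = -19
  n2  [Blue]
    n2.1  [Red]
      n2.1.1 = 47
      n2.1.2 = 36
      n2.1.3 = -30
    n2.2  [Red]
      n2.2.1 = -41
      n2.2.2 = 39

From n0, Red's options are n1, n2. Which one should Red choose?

n1.1 (Red): max(-45, -23) = -23
n1.2 (Red): max(-12, -10) = -10
n1.3 (Red): max(-27, -19) = -19
n1 (Blue): min(-23, -10, -19) = -23
n2.1 (Red): max(47, 36, -30) = 47
n2.2 (Red): max(-41, 39) = 39
n2 (Blue): min(47, 39) = 39
n0 (Red): max(-23, 39) = 39
Red at n0 wants the highest of {n1=-23, n2=39}, so chooses n2.

n2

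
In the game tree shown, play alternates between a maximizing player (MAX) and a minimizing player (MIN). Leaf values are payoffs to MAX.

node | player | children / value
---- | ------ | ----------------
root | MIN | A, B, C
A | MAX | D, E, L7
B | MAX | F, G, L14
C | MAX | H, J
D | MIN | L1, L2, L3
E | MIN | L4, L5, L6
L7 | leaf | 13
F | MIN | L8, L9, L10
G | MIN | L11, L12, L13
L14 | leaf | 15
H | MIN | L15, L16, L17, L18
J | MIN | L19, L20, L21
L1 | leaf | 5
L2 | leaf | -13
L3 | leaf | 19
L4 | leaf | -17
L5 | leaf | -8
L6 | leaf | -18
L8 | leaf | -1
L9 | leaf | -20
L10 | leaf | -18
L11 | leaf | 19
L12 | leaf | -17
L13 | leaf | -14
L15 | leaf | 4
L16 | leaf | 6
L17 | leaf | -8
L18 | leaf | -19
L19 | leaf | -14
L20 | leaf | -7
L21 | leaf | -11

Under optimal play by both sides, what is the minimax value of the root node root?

D (MIN): min(5, -13, 19) = -13
E (MIN): min(-17, -8, -18) = -18
A (MAX): max(-13, -18, 13) = 13
F (MIN): min(-1, -20, -18) = -20
G (MIN): min(19, -17, -14) = -17
B (MAX): max(-20, -17, 15) = 15
H (MIN): min(4, 6, -8, -19) = -19
J (MIN): min(-14, -7, -11) = -14
C (MAX): max(-19, -14) = -14
root (MIN): min(13, 15, -14) = -14

-14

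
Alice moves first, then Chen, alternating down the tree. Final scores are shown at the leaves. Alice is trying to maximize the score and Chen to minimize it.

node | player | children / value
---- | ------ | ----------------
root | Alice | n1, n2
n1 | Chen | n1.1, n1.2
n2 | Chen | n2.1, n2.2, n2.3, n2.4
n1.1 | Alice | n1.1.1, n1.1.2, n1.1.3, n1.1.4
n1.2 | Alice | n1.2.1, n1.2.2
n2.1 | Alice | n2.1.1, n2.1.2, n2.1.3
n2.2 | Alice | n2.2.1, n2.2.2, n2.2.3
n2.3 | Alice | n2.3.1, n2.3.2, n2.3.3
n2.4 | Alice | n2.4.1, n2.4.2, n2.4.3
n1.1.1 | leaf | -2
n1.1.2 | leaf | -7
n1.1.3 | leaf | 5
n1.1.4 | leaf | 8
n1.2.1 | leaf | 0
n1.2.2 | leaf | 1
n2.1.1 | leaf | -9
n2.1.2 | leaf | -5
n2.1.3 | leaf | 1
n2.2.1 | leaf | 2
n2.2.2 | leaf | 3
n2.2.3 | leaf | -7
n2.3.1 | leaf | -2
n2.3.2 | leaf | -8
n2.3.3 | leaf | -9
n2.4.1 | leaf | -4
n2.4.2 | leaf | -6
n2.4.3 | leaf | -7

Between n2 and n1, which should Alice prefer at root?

n1

n2.1 (Alice): max(-9, -5, 1) = 1
n2.2 (Alice): max(2, 3, -7) = 3
n2.3 (Alice): max(-2, -8, -9) = -2
n2.4 (Alice): max(-4, -6, -7) = -4
n2 (Chen): min(1, 3, -2, -4) = -4
n1.1 (Alice): max(-2, -7, 5, 8) = 8
n1.2 (Alice): max(0, 1) = 1
n1 (Chen): min(8, 1) = 1
Alice prefers the higher value; n2=-4, n1=1. n1 is better since 1 > -4.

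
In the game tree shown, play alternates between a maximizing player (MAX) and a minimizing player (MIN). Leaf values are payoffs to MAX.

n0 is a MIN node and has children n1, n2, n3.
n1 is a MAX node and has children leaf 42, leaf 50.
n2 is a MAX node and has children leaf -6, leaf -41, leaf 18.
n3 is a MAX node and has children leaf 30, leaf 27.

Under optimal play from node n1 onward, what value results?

50

n1 (MAX): max(42, 50) = 50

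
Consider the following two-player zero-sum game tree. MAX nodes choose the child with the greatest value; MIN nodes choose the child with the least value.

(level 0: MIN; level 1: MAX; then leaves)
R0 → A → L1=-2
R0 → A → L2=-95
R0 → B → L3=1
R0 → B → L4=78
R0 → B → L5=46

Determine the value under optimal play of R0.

-2

A (MAX): max(-2, -95) = -2
B (MAX): max(1, 78, 46) = 78
R0 (MIN): min(-2, 78) = -2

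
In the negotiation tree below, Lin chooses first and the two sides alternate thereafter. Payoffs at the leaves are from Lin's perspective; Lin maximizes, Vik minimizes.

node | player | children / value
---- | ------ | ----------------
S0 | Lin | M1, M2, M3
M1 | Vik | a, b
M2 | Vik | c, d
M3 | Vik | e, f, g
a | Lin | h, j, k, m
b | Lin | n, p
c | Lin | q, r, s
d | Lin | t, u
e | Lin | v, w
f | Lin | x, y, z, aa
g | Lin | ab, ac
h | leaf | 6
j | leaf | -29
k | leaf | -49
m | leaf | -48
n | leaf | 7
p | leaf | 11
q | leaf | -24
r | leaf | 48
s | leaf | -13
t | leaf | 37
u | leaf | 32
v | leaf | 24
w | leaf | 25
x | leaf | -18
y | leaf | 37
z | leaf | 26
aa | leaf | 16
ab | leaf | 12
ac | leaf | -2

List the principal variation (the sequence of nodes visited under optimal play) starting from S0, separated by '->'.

S0 -> M2 -> d -> t

a (Lin): max(6, -29, -49, -48) = 6
b (Lin): max(7, 11) = 11
M1 (Vik): min(6, 11) = 6
c (Lin): max(-24, 48, -13) = 48
d (Lin): max(37, 32) = 37
M2 (Vik): min(48, 37) = 37
e (Lin): max(24, 25) = 25
f (Lin): max(-18, 37, 26, 16) = 37
g (Lin): max(12, -2) = 12
M3 (Vik): min(25, 37, 12) = 12
S0 (Lin): max(6, 37, 12) = 37
At S0, Lin picks M2 (highest: 37).
At M2, Vik picks d (lowest: 37).
At d, Lin picks t (highest: 37).
Terminal value 37.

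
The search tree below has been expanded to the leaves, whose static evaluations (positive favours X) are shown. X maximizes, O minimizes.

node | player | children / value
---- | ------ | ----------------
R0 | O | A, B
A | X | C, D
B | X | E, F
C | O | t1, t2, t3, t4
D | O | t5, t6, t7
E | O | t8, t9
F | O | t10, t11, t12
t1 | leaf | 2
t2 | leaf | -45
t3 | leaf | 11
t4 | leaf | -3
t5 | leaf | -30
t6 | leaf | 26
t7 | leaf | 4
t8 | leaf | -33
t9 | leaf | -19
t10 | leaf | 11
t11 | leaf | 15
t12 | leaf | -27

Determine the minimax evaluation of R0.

C (O): min(2, -45, 11, -3) = -45
D (O): min(-30, 26, 4) = -30
A (X): max(-45, -30) = -30
E (O): min(-33, -19) = -33
F (O): min(11, 15, -27) = -27
B (X): max(-33, -27) = -27
R0 (O): min(-30, -27) = -30

-30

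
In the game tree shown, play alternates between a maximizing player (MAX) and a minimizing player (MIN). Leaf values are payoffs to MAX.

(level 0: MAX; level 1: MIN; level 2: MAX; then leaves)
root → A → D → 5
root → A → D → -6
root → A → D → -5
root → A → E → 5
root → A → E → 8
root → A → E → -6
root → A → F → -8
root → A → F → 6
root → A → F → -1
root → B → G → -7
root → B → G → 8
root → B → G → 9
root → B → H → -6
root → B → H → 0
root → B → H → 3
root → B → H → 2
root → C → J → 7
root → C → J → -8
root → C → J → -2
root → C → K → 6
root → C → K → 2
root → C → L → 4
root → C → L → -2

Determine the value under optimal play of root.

D (MAX): max(5, -6, -5) = 5
E (MAX): max(5, 8, -6) = 8
F (MAX): max(-8, 6, -1) = 6
A (MIN): min(5, 8, 6) = 5
G (MAX): max(-7, 8, 9) = 9
H (MAX): max(-6, 0, 3, 2) = 3
B (MIN): min(9, 3) = 3
J (MAX): max(7, -8, -2) = 7
K (MAX): max(6, 2) = 6
L (MAX): max(4, -2) = 4
C (MIN): min(7, 6, 4) = 4
root (MAX): max(5, 3, 4) = 5

5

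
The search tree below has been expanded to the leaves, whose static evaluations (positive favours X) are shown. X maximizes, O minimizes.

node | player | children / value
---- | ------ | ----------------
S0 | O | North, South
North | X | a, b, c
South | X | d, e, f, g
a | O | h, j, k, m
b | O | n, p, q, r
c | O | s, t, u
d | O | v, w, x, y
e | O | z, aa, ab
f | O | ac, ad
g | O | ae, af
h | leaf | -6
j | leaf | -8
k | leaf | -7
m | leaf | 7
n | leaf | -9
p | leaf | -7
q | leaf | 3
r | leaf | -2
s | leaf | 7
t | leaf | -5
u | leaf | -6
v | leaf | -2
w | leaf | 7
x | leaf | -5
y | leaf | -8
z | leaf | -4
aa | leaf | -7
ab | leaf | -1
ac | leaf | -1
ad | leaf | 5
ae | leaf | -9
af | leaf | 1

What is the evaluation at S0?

-6

a (O): min(-6, -8, -7, 7) = -8
b (O): min(-9, -7, 3, -2) = -9
c (O): min(7, -5, -6) = -6
North (X): max(-8, -9, -6) = -6
d (O): min(-2, 7, -5, -8) = -8
e (O): min(-4, -7, -1) = -7
f (O): min(-1, 5) = -1
g (O): min(-9, 1) = -9
South (X): max(-8, -7, -1, -9) = -1
S0 (O): min(-6, -1) = -6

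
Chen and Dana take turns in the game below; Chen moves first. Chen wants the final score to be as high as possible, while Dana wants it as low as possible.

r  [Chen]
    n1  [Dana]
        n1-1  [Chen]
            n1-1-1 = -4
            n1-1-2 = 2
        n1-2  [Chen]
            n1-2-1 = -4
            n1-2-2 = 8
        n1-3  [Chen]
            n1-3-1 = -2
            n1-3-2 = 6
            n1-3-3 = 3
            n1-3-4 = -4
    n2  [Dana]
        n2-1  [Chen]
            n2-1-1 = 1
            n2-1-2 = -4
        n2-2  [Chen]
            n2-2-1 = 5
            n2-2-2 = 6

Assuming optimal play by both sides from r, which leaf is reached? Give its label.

n1-1 (Chen): max(-4, 2) = 2
n1-2 (Chen): max(-4, 8) = 8
n1-3 (Chen): max(-2, 6, 3, -4) = 6
n1 (Dana): min(2, 8, 6) = 2
n2-1 (Chen): max(1, -4) = 1
n2-2 (Chen): max(5, 6) = 6
n2 (Dana): min(1, 6) = 1
r (Chen): max(2, 1) = 2
At r, Chen picks n1 (highest: 2).
At n1, Dana picks n1-1 (lowest: 2).
At n1-1, Chen picks n1-1-2 (highest: 2).
Terminal value 2.

n1-1-2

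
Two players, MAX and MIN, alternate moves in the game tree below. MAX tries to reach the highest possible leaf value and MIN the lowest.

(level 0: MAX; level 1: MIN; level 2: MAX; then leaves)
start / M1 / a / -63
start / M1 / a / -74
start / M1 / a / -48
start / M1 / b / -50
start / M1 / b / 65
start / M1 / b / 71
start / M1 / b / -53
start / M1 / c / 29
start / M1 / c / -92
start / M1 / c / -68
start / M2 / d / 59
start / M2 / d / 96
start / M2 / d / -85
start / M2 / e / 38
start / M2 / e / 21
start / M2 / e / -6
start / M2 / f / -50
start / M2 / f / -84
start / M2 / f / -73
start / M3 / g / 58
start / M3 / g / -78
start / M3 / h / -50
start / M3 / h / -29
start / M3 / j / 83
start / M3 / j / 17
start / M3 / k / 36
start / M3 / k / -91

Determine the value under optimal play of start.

a (MAX): max(-63, -74, -48) = -48
b (MAX): max(-50, 65, 71, -53) = 71
c (MAX): max(29, -92, -68) = 29
M1 (MIN): min(-48, 71, 29) = -48
d (MAX): max(59, 96, -85) = 96
e (MAX): max(38, 21, -6) = 38
f (MAX): max(-50, -84, -73) = -50
M2 (MIN): min(96, 38, -50) = -50
g (MAX): max(58, -78) = 58
h (MAX): max(-50, -29) = -29
j (MAX): max(83, 17) = 83
k (MAX): max(36, -91) = 36
M3 (MIN): min(58, -29, 83, 36) = -29
start (MAX): max(-48, -50, -29) = -29

-29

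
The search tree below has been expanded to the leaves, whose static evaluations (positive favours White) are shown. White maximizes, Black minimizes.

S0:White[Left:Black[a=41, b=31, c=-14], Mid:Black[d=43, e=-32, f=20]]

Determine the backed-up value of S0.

Left (Black): min(41, 31, -14) = -14
Mid (Black): min(43, -32, 20) = -32
S0 (White): max(-14, -32) = -14

-14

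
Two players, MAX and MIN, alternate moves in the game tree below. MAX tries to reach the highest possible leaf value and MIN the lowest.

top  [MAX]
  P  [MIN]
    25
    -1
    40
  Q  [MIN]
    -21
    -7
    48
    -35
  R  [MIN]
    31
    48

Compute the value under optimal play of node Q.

Q (MIN): min(-21, -7, 48, -35) = -35

-35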